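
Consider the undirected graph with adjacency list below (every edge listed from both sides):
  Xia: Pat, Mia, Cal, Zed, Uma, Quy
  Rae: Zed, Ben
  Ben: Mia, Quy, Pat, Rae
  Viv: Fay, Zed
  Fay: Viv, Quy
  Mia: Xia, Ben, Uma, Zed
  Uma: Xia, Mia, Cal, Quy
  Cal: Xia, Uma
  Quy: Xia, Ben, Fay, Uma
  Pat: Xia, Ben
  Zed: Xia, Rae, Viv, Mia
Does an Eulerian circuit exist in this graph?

Degrees: Xia:6, Rae:2, Ben:4, Viv:2, Fay:2, Mia:4, Uma:4, Cal:2, Quy:4, Pat:2, Zed:4
All degrees are even and the non-isolated vertices are connected — an Eulerian circuit exists.

Yes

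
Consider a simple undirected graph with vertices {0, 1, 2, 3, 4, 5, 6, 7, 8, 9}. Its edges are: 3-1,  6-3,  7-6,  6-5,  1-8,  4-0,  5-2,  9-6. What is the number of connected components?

2

Component: {0, 4}
Component: {1, 2, 3, 5, 6, 7, 8, 9}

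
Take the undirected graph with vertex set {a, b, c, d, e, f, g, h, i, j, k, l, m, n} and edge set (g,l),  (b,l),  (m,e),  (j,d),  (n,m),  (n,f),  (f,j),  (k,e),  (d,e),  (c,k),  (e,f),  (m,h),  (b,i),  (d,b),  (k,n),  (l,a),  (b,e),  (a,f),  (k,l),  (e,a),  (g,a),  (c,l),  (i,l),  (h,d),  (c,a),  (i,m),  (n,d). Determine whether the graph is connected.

Yes

A breadth-first search from a visits a, e, f, g, c, l, b, m, d, k, j, n, i, h — all 14 vertices — so the graph is connected.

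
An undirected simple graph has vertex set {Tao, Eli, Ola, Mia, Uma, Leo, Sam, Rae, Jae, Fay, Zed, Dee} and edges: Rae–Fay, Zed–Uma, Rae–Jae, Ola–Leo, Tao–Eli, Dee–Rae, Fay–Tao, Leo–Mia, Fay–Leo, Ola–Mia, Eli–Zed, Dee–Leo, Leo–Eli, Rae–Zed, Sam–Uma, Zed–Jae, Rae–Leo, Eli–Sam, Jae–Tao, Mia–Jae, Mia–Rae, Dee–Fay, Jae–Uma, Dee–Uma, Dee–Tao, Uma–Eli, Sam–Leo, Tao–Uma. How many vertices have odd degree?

Degrees: Tao:5, Eli:5, Ola:2, Mia:4, Uma:6, Leo:7, Sam:3, Rae:6, Jae:5, Fay:4, Zed:4, Dee:5
Odd-degree vertices: Tao, Eli, Leo, Sam, Jae, Dee.

6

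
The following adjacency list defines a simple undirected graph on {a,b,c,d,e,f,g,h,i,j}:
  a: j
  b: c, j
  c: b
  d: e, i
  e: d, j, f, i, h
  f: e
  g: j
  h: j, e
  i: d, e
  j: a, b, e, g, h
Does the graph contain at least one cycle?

Yes

|V| = 10, |E| = 11, number of components = 1.
One cycle is e-i-d-e.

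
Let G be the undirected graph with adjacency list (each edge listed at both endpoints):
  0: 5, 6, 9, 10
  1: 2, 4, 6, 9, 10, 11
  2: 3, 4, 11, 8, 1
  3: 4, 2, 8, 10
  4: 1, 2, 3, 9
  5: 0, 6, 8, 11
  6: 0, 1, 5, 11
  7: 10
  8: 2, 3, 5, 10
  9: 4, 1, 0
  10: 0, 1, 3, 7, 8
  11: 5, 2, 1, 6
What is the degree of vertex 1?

6

Neighbors of 1: 2, 4, 6, 9, 10, 11.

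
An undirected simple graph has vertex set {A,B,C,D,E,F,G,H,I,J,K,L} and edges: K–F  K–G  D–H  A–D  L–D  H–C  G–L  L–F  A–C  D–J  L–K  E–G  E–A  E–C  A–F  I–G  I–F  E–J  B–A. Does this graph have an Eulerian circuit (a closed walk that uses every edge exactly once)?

Degrees: A:5, B:1, C:3, D:4, E:4, F:4, G:4, H:2, I:2, J:2, K:3, L:4
Vertices with odd degree: A, B, C, K. An Eulerian circuit requires all degrees even.

No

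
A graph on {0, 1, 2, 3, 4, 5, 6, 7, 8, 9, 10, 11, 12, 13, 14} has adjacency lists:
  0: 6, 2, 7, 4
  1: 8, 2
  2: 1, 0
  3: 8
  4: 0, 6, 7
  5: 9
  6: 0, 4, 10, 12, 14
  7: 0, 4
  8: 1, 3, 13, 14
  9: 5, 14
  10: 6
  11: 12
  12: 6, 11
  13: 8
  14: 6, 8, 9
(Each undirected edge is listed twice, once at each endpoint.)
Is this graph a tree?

The graph has 15 vertices and 17 edges.
Connected but with 17 > 14 edges, so it has a cycle and is not a tree.

No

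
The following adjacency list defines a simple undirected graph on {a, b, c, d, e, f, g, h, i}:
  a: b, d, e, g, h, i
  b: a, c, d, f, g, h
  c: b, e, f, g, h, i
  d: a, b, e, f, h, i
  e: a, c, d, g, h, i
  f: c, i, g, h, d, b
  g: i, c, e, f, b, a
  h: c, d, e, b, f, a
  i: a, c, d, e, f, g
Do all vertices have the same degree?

Degrees: a:6, b:6, c:6, d:6, e:6, f:6, g:6, h:6, i:6
All degrees equal 6; the graph is regular.

Yes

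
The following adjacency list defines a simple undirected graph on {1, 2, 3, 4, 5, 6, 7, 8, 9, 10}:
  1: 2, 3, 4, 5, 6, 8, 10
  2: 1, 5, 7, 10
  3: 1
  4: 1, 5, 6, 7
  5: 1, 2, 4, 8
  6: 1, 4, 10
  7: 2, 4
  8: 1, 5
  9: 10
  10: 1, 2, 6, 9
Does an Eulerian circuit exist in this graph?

Degrees: 1:7, 2:4, 3:1, 4:4, 5:4, 6:3, 7:2, 8:2, 9:1, 10:4
Vertices with odd degree: 1, 3, 6, 9. An Eulerian circuit requires all degrees even.

No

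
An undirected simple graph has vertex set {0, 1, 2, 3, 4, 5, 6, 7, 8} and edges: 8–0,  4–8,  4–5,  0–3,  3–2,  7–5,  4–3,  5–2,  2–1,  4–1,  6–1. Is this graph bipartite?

Partition the vertices as {1, 3, 5, 8} vs {0, 2, 4, 6, 7}. Each listed edge has one endpoint in each part, so the graph is bipartite.

Yes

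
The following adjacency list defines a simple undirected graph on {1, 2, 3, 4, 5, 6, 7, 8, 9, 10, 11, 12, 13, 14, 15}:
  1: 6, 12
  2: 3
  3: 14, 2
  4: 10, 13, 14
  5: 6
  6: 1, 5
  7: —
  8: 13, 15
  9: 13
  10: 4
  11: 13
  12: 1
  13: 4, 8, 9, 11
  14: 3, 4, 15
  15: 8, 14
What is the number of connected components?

3

Component: {7}
Component: {1, 5, 6, 12}
Component: {2, 3, 4, 8, 9, 10, 11, 13, 14, 15}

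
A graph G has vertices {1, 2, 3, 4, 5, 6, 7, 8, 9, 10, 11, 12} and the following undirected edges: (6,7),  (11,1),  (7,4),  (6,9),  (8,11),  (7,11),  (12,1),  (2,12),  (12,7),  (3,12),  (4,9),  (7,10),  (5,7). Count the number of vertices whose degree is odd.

6

Degrees: 1:2, 2:1, 3:1, 4:2, 5:1, 6:2, 7:6, 8:1, 9:2, 10:1, 11:3, 12:4
Odd-degree vertices: 2, 3, 5, 8, 10, 11.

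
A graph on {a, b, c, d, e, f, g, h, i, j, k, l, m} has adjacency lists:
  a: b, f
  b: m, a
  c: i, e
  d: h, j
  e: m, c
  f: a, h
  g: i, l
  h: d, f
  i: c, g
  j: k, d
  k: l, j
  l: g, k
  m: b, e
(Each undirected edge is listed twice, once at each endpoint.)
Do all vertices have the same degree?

Degrees: a:2, b:2, c:2, d:2, e:2, f:2, g:2, h:2, i:2, j:2, k:2, l:2, m:2
All degrees equal 2; the graph is regular.

Yes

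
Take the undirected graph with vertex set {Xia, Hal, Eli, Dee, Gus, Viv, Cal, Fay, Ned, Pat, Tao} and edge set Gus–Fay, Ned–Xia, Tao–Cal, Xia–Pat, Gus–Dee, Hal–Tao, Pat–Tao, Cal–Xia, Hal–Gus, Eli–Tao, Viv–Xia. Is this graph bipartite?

Yes

Partition the vertices as {Hal, Eli, Dee, Viv, Cal, Fay, Ned, Pat} vs {Xia, Gus, Tao}. Each listed edge has one endpoint in each part, so the graph is bipartite.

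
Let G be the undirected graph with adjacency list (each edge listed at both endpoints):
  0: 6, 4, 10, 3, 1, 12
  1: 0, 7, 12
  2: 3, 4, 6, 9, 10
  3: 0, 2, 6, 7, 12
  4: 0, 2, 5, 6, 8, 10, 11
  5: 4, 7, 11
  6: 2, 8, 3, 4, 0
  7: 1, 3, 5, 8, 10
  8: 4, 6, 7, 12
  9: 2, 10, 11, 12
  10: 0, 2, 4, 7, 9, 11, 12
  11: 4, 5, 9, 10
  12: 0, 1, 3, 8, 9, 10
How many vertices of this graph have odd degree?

8

Degrees: 0:6, 1:3, 2:5, 3:5, 4:7, 5:3, 6:5, 7:5, 8:4, 9:4, 10:7, 11:4, 12:6
Odd-degree vertices: 1, 2, 3, 4, 5, 6, 7, 10.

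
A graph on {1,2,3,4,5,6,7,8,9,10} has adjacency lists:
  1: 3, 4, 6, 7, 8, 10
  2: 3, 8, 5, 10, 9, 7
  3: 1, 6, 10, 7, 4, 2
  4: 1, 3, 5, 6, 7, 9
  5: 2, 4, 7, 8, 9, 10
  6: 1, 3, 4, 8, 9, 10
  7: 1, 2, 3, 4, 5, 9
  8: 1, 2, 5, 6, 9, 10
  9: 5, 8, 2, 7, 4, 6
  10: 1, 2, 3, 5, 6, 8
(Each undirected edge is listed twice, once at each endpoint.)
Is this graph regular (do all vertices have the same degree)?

Degrees: 1:6, 2:6, 3:6, 4:6, 5:6, 6:6, 7:6, 8:6, 9:6, 10:6
Every vertex has degree 6, so the graph is 6-regular.

Yes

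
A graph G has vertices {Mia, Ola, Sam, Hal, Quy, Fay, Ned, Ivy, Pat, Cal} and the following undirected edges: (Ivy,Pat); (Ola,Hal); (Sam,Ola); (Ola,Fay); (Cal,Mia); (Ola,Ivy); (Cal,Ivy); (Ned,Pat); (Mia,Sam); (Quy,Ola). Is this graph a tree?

|V| = 10, |E| = 10.
Connected but with 10 > 9 edges, so it has a cycle and is not a tree.

No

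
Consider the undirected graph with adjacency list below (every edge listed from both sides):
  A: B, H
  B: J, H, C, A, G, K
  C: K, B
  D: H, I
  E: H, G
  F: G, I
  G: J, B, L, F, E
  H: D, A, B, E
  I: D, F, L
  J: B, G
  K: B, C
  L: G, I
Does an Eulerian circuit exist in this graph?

No

Degrees: A:2, B:6, C:2, D:2, E:2, F:2, G:5, H:4, I:3, J:2, K:2, L:2
Vertices with odd degree: G, I. An Eulerian circuit requires all degrees even.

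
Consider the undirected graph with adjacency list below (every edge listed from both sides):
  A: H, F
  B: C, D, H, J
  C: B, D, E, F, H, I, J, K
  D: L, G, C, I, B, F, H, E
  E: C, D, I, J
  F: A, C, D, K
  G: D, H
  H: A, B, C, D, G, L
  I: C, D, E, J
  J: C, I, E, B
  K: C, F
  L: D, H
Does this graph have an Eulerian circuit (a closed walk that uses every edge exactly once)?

Degrees: A:2, B:4, C:8, D:8, E:4, F:4, G:2, H:6, I:4, J:4, K:2, L:2
All degrees are even and the non-isolated vertices are connected — an Eulerian circuit exists.

Yes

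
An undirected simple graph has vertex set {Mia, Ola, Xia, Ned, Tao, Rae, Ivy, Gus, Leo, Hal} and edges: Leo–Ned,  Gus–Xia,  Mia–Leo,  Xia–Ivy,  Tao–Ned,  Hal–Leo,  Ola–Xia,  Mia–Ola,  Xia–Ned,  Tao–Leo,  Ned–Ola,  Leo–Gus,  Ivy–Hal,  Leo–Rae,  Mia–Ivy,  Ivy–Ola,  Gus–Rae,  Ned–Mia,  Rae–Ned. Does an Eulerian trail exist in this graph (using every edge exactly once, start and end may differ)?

Degrees: Mia:4, Ola:4, Xia:4, Ned:6, Tao:2, Rae:3, Ivy:4, Gus:3, Leo:6, Hal:2
Odd-degree vertices: Rae, Gus (2 total).
With 2 odd-degree vertices and all edges in one connected piece, an Eulerian trail exists (from Rae to Gus).

Yes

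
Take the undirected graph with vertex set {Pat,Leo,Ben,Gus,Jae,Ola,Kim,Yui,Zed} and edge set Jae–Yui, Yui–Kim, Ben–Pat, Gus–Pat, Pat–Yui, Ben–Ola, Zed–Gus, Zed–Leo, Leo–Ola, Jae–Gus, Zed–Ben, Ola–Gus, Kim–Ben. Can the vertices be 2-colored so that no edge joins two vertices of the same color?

Yes

A valid 2-coloring puts {Leo, Ben, Gus, Yui} on one side and {Pat, Jae, Ola, Kim, Zed} on the other; every edge crosses between the two sides.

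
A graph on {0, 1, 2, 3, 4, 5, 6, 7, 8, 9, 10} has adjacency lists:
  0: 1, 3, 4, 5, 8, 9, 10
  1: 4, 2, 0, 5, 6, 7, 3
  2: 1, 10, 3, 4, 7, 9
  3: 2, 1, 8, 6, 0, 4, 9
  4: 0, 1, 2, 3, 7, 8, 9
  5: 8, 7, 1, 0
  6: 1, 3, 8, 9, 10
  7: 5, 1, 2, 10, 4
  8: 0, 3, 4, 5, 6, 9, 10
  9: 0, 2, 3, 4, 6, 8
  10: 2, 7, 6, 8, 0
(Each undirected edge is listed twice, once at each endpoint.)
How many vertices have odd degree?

8

Degrees: 0:7, 1:7, 2:6, 3:7, 4:7, 5:4, 6:5, 7:5, 8:7, 9:6, 10:5
Odd-degree vertices: 0, 1, 3, 4, 6, 7, 8, 10.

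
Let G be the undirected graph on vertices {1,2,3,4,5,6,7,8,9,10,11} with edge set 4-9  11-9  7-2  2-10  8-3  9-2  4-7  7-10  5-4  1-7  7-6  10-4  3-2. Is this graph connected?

Yes

Starting from 1 and exploring outward reaches every vertex (1, 7, 4, 2, 6, 10, 5, 9, 3, 11, 8); the graph is connected.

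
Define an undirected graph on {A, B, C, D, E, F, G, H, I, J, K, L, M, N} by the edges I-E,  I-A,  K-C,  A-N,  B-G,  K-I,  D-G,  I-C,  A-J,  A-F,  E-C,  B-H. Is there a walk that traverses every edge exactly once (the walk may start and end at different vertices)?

No

Degrees: A:4, B:2, C:3, D:1, E:2, F:1, G:2, H:1, I:4, J:1, K:2, L:0, M:0, N:1
Odd-degree vertices: C, D, F, H, J, N (6 total).
An Eulerian trail requires 0 or 2 odd-degree vertices; here there are 6.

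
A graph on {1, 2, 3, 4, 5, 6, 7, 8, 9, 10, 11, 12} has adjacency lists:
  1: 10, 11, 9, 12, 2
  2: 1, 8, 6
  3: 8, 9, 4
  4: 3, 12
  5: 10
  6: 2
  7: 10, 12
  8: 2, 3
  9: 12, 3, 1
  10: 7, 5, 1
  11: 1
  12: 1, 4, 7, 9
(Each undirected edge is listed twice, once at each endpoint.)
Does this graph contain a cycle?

The graph has 12 vertices, 15 edges, and 1 connected component.
Since 15 > 12 - 1, a cycle must exist; for instance 1-12-4-3-8-2-1.

Yes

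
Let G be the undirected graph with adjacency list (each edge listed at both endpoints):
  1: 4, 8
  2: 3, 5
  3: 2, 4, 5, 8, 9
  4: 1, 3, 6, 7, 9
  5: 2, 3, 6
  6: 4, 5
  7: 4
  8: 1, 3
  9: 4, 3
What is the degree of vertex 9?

2

Neighbors of 9: 3, 4.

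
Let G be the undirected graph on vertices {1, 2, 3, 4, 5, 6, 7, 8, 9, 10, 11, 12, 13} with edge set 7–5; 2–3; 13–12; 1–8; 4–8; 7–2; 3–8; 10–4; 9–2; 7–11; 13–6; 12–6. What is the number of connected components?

2

Component: {6, 12, 13}
Component: {1, 2, 3, 4, 5, 7, 8, 9, 10, 11}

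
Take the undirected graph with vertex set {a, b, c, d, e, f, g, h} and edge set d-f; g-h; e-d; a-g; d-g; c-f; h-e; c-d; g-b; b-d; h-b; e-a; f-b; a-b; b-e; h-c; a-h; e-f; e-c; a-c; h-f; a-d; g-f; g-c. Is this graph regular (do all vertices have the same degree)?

Degrees: a:6, b:6, c:6, d:6, e:6, f:6, g:6, h:6
Every vertex has degree 6, so the graph is 6-regular.

Yes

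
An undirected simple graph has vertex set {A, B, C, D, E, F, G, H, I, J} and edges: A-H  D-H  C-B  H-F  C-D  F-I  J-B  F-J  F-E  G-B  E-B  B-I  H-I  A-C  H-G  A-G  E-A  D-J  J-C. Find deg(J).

Neighbors of J: B, C, D, F.

4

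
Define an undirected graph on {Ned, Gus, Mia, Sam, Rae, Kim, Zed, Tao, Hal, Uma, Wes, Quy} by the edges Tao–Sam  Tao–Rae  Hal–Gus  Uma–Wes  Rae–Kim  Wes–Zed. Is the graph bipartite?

Yes

A valid 2-coloring puts {Ned, Mia, Kim, Tao, Hal, Wes, Quy} on one side and {Gus, Sam, Rae, Zed, Uma} on the other; every edge crosses between the two sides.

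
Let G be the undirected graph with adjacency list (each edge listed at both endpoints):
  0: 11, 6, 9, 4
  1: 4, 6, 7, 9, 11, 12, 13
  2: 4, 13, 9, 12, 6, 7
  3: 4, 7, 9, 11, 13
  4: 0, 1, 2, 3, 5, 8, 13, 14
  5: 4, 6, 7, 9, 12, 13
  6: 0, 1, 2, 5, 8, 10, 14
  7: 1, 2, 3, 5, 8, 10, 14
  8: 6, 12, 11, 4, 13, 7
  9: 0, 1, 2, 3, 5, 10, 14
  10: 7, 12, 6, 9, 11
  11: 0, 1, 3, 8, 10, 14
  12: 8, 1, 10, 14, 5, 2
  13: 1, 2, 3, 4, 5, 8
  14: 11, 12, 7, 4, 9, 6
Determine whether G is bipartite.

4-13-2-4 is an odd cycle (length 3), and a bipartite graph can contain only even cycles.

No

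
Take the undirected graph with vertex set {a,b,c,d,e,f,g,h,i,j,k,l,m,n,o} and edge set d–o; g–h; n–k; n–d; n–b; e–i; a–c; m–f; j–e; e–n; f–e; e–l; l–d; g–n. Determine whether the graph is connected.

No

Component: {a, c}
Component: {b, d, e, f, g, h, i, j, k, l, m, n, o}
No edge joins these 2 groups, so the graph is disconnected.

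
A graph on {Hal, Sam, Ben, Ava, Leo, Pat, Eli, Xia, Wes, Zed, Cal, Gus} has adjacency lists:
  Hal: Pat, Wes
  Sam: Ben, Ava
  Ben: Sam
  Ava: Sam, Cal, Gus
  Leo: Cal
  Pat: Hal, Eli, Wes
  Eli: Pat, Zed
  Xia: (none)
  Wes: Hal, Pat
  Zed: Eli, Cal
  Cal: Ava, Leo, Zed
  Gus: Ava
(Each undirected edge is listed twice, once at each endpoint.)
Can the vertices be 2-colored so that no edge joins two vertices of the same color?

No

Wes-Hal-Pat-Wes is an odd cycle (length 3), and a bipartite graph can contain only even cycles.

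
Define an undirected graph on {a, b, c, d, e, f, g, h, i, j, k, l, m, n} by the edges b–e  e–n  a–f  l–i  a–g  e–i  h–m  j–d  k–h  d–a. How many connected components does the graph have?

Component: {c}
Component: {h, k, m}
Component: {a, d, f, g, j}
Component: {b, e, i, l, n}

4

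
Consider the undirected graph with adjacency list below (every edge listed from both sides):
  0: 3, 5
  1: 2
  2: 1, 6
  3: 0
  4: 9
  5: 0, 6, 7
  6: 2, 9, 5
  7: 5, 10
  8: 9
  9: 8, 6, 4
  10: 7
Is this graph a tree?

|V| = 11, |E| = 10.
It is connected with exactly 10 edges, hence acyclic — it is a tree.

Yes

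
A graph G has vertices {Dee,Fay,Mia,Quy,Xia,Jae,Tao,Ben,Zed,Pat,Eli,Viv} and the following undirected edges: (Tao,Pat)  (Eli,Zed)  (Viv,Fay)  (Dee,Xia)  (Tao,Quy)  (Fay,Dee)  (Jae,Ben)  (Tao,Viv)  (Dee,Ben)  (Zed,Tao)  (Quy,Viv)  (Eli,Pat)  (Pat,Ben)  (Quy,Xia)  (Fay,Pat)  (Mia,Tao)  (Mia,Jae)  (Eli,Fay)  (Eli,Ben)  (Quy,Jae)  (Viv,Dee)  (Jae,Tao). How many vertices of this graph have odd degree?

0

Degrees: Dee:4, Fay:4, Mia:2, Quy:4, Xia:2, Jae:4, Tao:6, Ben:4, Zed:2, Pat:4, Eli:4, Viv:4
Odd-degree vertices: none.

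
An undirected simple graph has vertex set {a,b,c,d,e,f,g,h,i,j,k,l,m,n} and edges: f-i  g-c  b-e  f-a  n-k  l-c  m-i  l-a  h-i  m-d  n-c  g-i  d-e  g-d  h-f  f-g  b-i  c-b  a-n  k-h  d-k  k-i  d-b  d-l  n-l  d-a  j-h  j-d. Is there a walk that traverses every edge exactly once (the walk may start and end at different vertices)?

Degrees: a:4, b:4, c:4, d:8, e:2, f:4, g:4, h:4, i:6, j:2, k:4, l:4, m:2, n:4
Odd-degree vertices: none (0 total).
The non-isolated vertices are connected and exactly 0 have odd degree, so an Eulerian trail exists.

Yes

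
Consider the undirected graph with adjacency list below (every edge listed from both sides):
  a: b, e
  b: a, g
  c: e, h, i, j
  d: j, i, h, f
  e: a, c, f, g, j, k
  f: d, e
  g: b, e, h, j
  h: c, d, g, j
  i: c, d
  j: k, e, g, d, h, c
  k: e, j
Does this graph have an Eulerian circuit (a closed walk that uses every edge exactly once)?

Yes

Degrees: a:2, b:2, c:4, d:4, e:6, f:2, g:4, h:4, i:2, j:6, k:2
All degrees are even and the non-isolated vertices are connected — an Eulerian circuit exists.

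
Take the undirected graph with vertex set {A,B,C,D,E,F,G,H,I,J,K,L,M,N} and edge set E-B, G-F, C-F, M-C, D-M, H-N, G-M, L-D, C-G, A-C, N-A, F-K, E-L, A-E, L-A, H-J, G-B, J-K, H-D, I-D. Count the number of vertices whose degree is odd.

6

Degrees: A:4, B:2, C:4, D:4, E:3, F:3, G:4, H:3, I:1, J:2, K:2, L:3, M:3, N:2
Odd-degree vertices: E, F, H, I, L, M.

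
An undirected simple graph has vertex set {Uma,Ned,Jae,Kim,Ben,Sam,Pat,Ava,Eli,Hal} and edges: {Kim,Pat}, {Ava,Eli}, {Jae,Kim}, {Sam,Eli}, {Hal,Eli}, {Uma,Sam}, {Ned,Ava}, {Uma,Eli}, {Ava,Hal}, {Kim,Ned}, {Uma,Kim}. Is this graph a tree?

|V| = 10, |E| = 11.
It splits into 2 components, so it cannot be a tree.

No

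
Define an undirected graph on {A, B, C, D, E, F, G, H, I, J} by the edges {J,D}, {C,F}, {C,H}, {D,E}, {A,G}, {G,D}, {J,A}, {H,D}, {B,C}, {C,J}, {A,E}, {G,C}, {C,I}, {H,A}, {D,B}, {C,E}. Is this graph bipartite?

Yes

Partition the vertices as {B, E, F, G, H, I, J} vs {A, C, D}. Each listed edge has one endpoint in each part, so the graph is bipartite.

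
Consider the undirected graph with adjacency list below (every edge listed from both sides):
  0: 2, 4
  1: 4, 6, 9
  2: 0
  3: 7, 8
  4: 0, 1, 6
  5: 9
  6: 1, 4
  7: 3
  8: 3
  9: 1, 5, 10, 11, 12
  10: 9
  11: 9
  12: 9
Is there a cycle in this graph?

|V| = 13, |E| = 12, number of components = 2.
Since 12 > 13 - 2, a cycle must exist; for instance 4-1-6-4.

Yes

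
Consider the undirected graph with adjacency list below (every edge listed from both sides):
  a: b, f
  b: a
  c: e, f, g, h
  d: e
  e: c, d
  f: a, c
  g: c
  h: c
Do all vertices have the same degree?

No

Degrees: a:2, b:1, c:4, d:1, e:2, f:2, g:1, h:1
Vertex b has degree 1 while c has degree 4, so the graph is not regular.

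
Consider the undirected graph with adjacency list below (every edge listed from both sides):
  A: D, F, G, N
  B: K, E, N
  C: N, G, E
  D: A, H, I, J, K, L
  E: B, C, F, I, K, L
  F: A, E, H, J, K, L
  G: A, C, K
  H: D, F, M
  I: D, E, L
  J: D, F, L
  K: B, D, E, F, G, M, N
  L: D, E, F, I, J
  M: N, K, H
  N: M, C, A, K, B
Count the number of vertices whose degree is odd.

Degrees: A:4, B:3, C:3, D:6, E:6, F:6, G:3, H:3, I:3, J:3, K:7, L:5, M:3, N:5
Odd-degree vertices: B, C, G, H, I, J, K, L, M, N.

10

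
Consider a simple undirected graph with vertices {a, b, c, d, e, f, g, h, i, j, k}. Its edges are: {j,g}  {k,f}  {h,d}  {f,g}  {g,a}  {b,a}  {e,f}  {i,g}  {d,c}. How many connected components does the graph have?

Component: {c, d, h}
Component: {a, b, e, f, g, i, j, k}

2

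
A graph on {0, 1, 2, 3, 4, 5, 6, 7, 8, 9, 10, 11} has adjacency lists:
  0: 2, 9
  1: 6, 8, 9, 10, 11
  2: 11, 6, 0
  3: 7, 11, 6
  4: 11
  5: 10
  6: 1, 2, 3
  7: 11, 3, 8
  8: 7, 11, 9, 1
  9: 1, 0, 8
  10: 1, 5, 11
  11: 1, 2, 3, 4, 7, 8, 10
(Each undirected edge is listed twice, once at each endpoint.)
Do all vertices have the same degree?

Degrees: 0:2, 1:5, 2:3, 3:3, 4:1, 5:1, 6:3, 7:3, 8:4, 9:3, 10:3, 11:7
Vertex 4 has degree 1 while 11 has degree 7, so the graph is not regular.

No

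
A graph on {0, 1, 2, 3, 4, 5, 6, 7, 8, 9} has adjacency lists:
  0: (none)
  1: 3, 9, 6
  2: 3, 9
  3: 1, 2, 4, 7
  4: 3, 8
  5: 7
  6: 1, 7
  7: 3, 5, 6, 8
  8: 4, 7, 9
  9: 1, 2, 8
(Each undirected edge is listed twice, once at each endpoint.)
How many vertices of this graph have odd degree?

4

Degrees: 0:0, 1:3, 2:2, 3:4, 4:2, 5:1, 6:2, 7:4, 8:3, 9:3
Odd-degree vertices: 1, 5, 8, 9.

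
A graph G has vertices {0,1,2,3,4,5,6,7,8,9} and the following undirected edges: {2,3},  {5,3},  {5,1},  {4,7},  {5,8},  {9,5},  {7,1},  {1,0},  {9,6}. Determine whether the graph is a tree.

|V| = 10, |E| = 9.
Connected and |E| = |V| - 1, which characterizes a tree.

Yes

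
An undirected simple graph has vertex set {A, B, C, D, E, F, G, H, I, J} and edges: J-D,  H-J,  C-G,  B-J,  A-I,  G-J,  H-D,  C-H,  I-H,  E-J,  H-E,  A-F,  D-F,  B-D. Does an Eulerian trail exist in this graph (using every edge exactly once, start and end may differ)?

Yes

Degrees: A:2, B:2, C:2, D:4, E:2, F:2, G:2, H:5, I:2, J:5
Odd-degree vertices: H, J (2 total).
With 2 odd-degree vertices and all edges in one connected piece, an Eulerian trail exists (from H to J).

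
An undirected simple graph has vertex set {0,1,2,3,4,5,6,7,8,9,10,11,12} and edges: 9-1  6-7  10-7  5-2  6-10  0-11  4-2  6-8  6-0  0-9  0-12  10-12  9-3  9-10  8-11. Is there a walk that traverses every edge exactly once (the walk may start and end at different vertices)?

Degrees: 0:4, 1:1, 2:2, 3:1, 4:1, 5:1, 6:4, 7:2, 8:2, 9:4, 10:4, 11:2, 12:2
Odd-degree vertices: 1, 3, 4, 5 (4 total).
With 4 odd-degree vertices (more than two), no single trail can use every edge.

No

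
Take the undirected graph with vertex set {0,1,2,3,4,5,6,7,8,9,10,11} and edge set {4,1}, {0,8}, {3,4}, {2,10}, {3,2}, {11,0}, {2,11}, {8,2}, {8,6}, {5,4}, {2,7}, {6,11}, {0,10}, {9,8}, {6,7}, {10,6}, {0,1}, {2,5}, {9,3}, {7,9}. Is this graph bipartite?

Yes

Partition the vertices as {1, 3, 5, 7, 8, 10, 11} vs {0, 2, 4, 6, 9}. Each listed edge has one endpoint in each part, so the graph is bipartite.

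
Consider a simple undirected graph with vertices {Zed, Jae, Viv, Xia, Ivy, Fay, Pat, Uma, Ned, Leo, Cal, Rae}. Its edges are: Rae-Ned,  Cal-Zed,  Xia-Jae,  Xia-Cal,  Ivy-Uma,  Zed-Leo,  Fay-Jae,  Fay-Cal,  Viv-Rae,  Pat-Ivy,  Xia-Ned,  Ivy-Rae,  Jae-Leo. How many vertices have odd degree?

8

Degrees: Zed:2, Jae:3, Viv:1, Xia:3, Ivy:3, Fay:2, Pat:1, Uma:1, Ned:2, Leo:2, Cal:3, Rae:3
Odd-degree vertices: Jae, Viv, Xia, Ivy, Pat, Uma, Cal, Rae.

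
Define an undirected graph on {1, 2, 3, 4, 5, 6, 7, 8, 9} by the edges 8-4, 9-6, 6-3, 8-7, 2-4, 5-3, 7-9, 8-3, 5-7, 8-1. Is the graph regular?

Degrees: 1:1, 2:1, 3:3, 4:2, 5:2, 6:2, 7:3, 8:4, 9:2
Vertex 1 has degree 1 while 8 has degree 4, so the graph is not regular.

No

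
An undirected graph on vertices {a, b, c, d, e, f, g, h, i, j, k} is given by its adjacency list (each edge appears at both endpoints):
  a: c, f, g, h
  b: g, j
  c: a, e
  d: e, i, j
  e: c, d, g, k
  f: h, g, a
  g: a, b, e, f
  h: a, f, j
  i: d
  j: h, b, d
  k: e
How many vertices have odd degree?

Degrees: a:4, b:2, c:2, d:3, e:4, f:3, g:4, h:3, i:1, j:3, k:1
Odd-degree vertices: d, f, h, i, j, k.

6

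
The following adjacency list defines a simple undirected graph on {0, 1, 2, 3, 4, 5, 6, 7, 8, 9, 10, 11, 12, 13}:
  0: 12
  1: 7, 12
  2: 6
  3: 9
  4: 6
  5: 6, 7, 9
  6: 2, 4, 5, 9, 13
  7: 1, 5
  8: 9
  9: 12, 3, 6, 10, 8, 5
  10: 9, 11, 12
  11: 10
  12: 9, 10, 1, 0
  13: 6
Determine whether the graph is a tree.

The graph has 14 vertices and 16 edges.
A tree on 14 vertices has exactly 13 edges; this graph has 16, so it contains a cycle and is not a tree.

No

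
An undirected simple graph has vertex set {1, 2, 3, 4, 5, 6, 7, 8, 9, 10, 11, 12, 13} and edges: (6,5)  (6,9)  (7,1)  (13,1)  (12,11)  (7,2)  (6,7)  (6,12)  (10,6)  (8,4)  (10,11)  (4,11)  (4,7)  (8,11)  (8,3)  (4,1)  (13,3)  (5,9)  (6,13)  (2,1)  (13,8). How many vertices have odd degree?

0

Degrees: 1:4, 2:2, 3:2, 4:4, 5:2, 6:6, 7:4, 8:4, 9:2, 10:2, 11:4, 12:2, 13:4
Odd-degree vertices: none.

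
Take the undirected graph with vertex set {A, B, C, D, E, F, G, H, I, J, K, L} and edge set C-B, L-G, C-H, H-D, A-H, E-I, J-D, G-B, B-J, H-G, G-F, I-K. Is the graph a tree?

|V| = 12, |E| = 12.
It splits into 2 components, so it cannot be a tree.

No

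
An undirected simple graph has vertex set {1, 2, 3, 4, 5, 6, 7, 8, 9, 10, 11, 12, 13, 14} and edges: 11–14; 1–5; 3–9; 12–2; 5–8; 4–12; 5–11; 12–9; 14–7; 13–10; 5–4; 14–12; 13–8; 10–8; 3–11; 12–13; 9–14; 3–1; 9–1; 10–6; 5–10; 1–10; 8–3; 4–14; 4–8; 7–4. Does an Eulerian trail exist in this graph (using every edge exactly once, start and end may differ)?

Degrees: 1:4, 2:1, 3:4, 4:5, 5:5, 6:1, 7:2, 8:5, 9:4, 10:5, 11:3, 12:5, 13:3, 14:5
Odd-degree vertices: 2, 4, 5, 6, 8, 10, 11, 12, 13, 14 (10 total).
With 10 odd-degree vertices (more than two), no single trail can use every edge.

No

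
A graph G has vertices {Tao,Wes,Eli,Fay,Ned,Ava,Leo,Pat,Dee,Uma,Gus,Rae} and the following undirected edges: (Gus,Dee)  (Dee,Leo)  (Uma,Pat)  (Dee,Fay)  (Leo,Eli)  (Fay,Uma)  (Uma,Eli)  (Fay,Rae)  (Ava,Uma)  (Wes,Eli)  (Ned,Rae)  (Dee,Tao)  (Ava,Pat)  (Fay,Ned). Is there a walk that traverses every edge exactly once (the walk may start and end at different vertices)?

Degrees: Tao:1, Wes:1, Eli:3, Fay:4, Ned:2, Ava:2, Leo:2, Pat:2, Dee:4, Uma:4, Gus:1, Rae:2
Odd-degree vertices: Tao, Wes, Eli, Gus (4 total).
An Eulerian trail requires 0 or 2 odd-degree vertices; here there are 4.

No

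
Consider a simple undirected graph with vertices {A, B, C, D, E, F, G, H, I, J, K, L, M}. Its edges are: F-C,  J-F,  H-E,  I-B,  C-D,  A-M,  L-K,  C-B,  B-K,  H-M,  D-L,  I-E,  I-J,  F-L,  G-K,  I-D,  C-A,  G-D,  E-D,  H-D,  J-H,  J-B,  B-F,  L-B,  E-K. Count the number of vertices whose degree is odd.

0

Degrees: A:2, B:6, C:4, D:6, E:4, F:4, G:2, H:4, I:4, J:4, K:4, L:4, M:2
Odd-degree vertices: none.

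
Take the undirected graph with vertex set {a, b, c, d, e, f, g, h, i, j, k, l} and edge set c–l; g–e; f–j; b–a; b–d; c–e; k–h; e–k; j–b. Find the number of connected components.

3

Component: {i}
Component: {a, b, d, f, j}
Component: {c, e, g, h, k, l}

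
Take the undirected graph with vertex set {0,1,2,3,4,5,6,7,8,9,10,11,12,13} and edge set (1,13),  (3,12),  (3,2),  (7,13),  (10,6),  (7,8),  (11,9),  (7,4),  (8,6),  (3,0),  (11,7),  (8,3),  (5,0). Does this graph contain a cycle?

The graph has 14 vertices, 13 edges, and 1 connected component.
Since 13 = 14 - 1, the graph is a forest and contains no cycle.

No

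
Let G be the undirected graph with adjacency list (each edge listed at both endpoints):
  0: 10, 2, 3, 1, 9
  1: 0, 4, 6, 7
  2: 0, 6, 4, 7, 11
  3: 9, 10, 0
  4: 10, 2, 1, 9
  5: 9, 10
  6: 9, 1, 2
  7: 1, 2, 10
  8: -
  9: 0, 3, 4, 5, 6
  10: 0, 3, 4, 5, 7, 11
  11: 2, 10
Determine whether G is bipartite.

0-3-10-0 is an odd cycle (length 3), and a bipartite graph can contain only even cycles.

No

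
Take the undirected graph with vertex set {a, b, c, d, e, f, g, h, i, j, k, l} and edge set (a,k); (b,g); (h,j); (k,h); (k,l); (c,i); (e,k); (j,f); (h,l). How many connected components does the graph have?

4

Component: {d}
Component: {b, g}
Component: {c, i}
Component: {a, e, f, h, j, k, l}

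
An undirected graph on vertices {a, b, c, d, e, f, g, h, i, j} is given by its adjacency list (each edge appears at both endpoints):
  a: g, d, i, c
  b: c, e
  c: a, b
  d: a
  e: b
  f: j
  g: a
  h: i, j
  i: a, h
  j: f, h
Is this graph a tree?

The graph has 10 vertices and 9 edges.
Connected and |E| = |V| - 1, which characterizes a tree.

Yes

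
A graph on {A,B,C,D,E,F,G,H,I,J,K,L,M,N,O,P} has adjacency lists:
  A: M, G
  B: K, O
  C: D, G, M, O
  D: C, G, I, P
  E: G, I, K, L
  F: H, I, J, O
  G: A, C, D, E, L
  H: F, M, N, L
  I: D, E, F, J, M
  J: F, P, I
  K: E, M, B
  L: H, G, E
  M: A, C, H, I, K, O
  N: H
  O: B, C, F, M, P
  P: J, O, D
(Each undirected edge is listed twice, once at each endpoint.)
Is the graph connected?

Yes

A breadth-first search from A visits A, M, G, K, O, H, C, I, E, D, L, B, P, F, N, J — all 16 vertices — so the graph is connected.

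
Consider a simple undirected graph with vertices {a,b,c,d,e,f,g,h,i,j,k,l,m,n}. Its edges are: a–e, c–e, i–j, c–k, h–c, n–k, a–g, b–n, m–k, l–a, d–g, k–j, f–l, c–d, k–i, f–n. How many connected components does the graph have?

Component: {a, b, c, d, e, f, g, h, i, j, k, l, m, n}

1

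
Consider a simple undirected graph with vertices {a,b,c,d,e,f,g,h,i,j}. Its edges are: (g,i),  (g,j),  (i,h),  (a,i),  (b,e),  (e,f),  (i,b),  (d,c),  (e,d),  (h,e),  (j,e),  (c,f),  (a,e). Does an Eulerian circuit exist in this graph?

Degrees: a:2, b:2, c:2, d:2, e:6, f:2, g:2, h:2, i:4, j:2
All degrees are even and the non-isolated vertices are connected — an Eulerian circuit exists.

Yes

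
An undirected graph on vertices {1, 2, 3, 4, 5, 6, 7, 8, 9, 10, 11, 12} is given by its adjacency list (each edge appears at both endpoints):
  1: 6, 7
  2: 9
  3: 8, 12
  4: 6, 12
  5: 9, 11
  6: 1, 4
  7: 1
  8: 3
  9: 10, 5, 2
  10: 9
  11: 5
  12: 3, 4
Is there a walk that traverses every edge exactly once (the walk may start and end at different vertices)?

Degrees: 1:2, 2:1, 3:2, 4:2, 5:2, 6:2, 7:1, 8:1, 9:3, 10:1, 11:1, 12:2
Odd-degree vertices: 2, 7, 8, 9, 10, 11 (6 total).
With 6 odd-degree vertices (more than two), no single trail can use every edge.

No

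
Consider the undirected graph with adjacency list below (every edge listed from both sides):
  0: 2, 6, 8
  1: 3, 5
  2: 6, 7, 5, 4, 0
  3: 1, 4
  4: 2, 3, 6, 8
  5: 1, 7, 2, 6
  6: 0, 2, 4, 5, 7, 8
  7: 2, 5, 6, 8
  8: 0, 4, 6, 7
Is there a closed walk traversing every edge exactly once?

No

Degrees: 0:3, 1:2, 2:5, 3:2, 4:4, 5:4, 6:6, 7:4, 8:4
0, 2 have odd degree; an Eulerian circuit needs every degree to be even, so none exists.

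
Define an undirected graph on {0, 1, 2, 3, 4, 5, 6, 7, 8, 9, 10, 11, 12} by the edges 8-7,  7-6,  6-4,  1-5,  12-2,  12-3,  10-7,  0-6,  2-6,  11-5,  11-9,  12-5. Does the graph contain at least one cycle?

The graph has 13 vertices, 12 edges, and 1 connected component.
Since 12 = 13 - 1, the graph is a forest and contains no cycle.

No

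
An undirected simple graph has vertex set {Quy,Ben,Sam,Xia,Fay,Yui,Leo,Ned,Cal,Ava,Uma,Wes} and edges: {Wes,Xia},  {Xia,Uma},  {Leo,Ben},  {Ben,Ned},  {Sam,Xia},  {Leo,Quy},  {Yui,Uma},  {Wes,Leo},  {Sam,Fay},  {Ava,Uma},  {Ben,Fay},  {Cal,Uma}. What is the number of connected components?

1

Component: {Quy, Ben, Sam, Xia, Fay, Yui, Leo, Ned, Cal, Ava, Uma, Wes}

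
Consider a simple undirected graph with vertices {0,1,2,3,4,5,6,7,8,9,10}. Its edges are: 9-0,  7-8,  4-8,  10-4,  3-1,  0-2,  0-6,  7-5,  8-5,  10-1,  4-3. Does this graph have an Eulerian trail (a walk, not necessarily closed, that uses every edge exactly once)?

Degrees: 0:3, 1:2, 2:1, 3:2, 4:3, 5:2, 6:1, 7:2, 8:3, 9:1, 10:2
Odd-degree vertices: 0, 2, 4, 6, 8, 9 (6 total).
An Eulerian trail requires 0 or 2 odd-degree vertices; here there are 6.

No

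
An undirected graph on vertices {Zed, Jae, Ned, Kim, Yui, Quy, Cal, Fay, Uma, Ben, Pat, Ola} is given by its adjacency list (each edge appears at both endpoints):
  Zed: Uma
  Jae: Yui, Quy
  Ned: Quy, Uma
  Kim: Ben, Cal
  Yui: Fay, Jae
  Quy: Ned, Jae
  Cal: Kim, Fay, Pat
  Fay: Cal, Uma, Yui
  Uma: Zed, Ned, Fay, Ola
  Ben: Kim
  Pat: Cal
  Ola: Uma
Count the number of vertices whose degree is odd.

Degrees: Zed:1, Jae:2, Ned:2, Kim:2, Yui:2, Quy:2, Cal:3, Fay:3, Uma:4, Ben:1, Pat:1, Ola:1
Odd-degree vertices: Zed, Cal, Fay, Ben, Pat, Ola.

6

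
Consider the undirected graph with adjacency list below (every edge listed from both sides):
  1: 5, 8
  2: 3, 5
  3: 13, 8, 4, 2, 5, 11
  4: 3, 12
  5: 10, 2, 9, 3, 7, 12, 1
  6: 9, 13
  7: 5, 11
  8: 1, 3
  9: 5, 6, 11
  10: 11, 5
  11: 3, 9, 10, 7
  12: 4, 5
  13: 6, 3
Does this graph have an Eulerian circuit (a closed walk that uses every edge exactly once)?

Degrees: 1:2, 2:2, 3:6, 4:2, 5:7, 6:2, 7:2, 8:2, 9:3, 10:2, 11:4, 12:2, 13:2
Vertices with odd degree: 5, 9. An Eulerian circuit requires all degrees even.

No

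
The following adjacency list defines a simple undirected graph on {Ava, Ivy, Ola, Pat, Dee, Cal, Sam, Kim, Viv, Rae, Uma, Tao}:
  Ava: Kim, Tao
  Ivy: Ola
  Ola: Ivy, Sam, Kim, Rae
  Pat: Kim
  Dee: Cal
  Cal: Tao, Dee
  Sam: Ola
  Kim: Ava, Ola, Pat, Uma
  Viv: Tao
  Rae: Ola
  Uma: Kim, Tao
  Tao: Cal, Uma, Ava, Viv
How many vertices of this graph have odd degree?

6

Degrees: Ava:2, Ivy:1, Ola:4, Pat:1, Dee:1, Cal:2, Sam:1, Kim:4, Viv:1, Rae:1, Uma:2, Tao:4
Odd-degree vertices: Ivy, Pat, Dee, Sam, Viv, Rae.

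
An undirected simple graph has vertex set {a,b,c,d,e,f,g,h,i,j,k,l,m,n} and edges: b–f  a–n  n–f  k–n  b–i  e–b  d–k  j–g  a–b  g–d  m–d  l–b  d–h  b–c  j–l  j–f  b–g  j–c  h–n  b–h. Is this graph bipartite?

Color {b, d, j, n} black and {a, c, e, f, g, h, i, k, l, m} white. No edge joins two same-colored vertices, so the graph is bipartite.

Yes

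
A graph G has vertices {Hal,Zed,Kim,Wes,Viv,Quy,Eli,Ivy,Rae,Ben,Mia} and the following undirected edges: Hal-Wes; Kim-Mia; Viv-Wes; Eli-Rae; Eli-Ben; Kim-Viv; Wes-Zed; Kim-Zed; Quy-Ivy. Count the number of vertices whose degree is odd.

8

Degrees: Hal:1, Zed:2, Kim:3, Wes:3, Viv:2, Quy:1, Eli:2, Ivy:1, Rae:1, Ben:1, Mia:1
Odd-degree vertices: Hal, Kim, Wes, Quy, Ivy, Rae, Ben, Mia.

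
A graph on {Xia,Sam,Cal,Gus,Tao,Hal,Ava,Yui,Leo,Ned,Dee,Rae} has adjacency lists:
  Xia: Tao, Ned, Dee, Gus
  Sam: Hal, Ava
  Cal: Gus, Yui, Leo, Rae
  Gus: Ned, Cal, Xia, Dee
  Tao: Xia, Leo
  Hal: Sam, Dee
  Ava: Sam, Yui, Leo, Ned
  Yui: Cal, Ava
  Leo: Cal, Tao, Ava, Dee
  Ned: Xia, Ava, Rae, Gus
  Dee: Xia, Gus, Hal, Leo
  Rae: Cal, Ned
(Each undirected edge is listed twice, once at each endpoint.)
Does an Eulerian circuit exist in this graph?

Yes

Degrees: Xia:4, Sam:2, Cal:4, Gus:4, Tao:2, Hal:2, Ava:4, Yui:2, Leo:4, Ned:4, Dee:4, Rae:2
All degrees are even and the non-isolated vertices are connected — an Eulerian circuit exists.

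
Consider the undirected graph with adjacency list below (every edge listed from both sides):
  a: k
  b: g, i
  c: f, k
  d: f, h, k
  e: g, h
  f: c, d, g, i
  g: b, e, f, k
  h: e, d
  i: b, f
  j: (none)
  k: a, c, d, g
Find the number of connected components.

2

Component: {j}
Component: {a, b, c, d, e, f, g, h, i, k}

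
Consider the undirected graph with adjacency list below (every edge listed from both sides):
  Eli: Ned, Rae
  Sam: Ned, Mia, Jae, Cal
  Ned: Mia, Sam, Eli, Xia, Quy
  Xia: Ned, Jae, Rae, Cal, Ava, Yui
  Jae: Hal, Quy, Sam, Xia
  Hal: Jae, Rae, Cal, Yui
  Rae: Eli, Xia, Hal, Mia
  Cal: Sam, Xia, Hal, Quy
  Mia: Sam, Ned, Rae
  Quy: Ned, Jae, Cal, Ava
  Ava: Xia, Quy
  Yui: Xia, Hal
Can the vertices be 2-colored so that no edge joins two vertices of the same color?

No

Mia-Sam-Ned-Mia is an odd cycle (length 3), and a bipartite graph can contain only even cycles.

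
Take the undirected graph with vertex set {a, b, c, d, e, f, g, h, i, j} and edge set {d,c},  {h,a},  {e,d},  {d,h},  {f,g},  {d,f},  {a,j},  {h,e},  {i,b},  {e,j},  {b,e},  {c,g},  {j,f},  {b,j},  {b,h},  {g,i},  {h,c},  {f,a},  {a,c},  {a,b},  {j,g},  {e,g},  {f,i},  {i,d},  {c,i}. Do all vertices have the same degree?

Yes

Degrees: a:5, b:5, c:5, d:5, e:5, f:5, g:5, h:5, i:5, j:5
All degrees equal 5; the graph is regular.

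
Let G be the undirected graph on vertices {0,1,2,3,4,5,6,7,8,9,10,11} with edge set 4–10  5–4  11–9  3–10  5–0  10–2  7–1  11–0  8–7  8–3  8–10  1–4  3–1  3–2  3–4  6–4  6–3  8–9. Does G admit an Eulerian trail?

Degrees: 0:2, 1:3, 2:2, 3:6, 4:5, 5:2, 6:2, 7:2, 8:4, 9:2, 10:4, 11:2
Odd-degree vertices: 1, 4 (2 total).
With 2 odd-degree vertices and all edges in one connected piece, an Eulerian trail exists (from 1 to 4).

Yes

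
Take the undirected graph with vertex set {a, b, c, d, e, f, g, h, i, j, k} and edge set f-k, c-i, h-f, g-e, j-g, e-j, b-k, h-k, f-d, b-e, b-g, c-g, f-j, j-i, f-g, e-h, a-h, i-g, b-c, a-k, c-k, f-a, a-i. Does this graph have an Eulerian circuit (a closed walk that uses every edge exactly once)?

Degrees: a:4, b:4, c:4, d:1, e:4, f:6, g:6, h:4, i:4, j:4, k:5
Vertices with odd degree: d, k. An Eulerian circuit requires all degrees even.

No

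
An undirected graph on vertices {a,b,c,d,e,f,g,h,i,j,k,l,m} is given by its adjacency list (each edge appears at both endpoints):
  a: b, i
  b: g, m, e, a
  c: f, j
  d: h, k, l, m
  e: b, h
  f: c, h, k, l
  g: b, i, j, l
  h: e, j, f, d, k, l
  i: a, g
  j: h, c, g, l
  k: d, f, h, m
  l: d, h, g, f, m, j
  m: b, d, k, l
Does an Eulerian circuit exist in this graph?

Degrees: a:2, b:4, c:2, d:4, e:2, f:4, g:4, h:6, i:2, j:4, k:4, l:6, m:4
Every vertex has even degree and the edges form a single connected piece, so an Eulerian circuit exists.

Yes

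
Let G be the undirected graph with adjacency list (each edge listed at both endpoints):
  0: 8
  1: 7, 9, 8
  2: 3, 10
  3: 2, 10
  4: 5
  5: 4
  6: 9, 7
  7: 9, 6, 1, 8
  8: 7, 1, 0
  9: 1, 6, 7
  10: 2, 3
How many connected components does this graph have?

Component: {4, 5}
Component: {2, 3, 10}
Component: {0, 1, 6, 7, 8, 9}

3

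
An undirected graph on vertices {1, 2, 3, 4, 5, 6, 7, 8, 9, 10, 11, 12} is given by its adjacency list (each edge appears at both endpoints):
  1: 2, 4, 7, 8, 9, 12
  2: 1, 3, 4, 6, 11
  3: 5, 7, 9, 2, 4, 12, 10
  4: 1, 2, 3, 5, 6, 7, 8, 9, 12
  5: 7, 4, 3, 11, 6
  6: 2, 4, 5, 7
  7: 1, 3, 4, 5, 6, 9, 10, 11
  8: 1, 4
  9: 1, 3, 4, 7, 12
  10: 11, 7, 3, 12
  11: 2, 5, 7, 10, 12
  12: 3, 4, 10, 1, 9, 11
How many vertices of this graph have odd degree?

6

Degrees: 1:6, 2:5, 3:7, 4:9, 5:5, 6:4, 7:8, 8:2, 9:5, 10:4, 11:5, 12:6
Odd-degree vertices: 2, 3, 4, 5, 9, 11.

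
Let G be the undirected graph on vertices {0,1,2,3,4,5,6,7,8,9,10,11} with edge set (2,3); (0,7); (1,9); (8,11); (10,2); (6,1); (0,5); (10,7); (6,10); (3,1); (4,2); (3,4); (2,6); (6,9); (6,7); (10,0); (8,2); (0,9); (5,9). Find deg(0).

Neighbors of 0: 5, 7, 9, 10.

4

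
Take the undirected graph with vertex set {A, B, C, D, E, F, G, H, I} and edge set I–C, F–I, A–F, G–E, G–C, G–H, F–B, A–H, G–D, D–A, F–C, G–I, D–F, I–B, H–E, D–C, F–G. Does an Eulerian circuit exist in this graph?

No

Degrees: A:3, B:2, C:4, D:4, E:2, F:6, G:6, H:3, I:4
A, H have odd degree; an Eulerian circuit needs every degree to be even, so none exists.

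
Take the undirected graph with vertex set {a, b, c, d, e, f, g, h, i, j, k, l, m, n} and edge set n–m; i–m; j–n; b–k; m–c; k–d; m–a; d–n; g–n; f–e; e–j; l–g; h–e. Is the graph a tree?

|V| = 14, |E| = 13.
Connected and |E| = |V| - 1, which characterizes a tree.

Yes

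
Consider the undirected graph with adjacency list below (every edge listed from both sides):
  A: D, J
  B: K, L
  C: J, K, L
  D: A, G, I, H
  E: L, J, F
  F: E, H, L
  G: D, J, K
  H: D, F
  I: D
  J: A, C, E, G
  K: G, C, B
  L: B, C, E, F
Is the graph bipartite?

The cycle E-F-L-E has length 3, which is odd, so the graph is not bipartite.

No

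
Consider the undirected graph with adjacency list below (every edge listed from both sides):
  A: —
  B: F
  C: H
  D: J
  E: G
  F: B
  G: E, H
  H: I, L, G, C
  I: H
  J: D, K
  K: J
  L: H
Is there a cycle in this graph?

No

|V| = 12, |E| = 8, number of components = 4.
A forest on 12 vertices with 4 components has exactly 8 edges, which matches — so no cycle.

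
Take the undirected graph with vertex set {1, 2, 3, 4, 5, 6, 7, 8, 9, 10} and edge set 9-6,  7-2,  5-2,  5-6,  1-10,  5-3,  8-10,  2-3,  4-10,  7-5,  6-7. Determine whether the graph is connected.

Component: {1, 4, 8, 10}
Component: {2, 3, 5, 6, 7, 9}
No edge joins these 2 groups, so the graph is disconnected.

No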